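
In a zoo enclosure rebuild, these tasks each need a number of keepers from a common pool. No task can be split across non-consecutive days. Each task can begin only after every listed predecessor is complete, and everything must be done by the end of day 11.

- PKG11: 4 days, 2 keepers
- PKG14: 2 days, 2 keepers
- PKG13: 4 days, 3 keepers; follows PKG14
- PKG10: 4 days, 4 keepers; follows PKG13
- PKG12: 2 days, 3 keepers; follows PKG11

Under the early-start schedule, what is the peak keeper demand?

Early-start schedule: PKG11@1, PKG14@1, PKG13@3, PKG10@7, PKG12@5.
Load per day: day 1: 4, day 2: 4, day 3: 5, day 4: 5, day 5: 6, day 6: 6, day 7: 4, day 8: 4, day 9: 4, day 10: 4, day 11: 0.
Peak is 6.

6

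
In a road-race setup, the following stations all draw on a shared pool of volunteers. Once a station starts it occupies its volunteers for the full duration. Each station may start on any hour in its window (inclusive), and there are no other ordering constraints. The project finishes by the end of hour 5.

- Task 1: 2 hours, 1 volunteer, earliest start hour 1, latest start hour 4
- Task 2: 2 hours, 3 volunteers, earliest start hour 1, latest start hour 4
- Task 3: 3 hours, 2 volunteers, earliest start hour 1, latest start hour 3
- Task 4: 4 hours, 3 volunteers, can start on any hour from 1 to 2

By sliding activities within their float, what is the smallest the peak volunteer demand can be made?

6

Early-start (Task 1@1, Task 2@1, Task 3@1, Task 4@1) gives peak 9: h1:9  h2:9  h3:5  h4:3  h5:0.
Shift Task 2→4.
Schedule Task 1@1, Task 2@4, Task 3@1, Task 4@1: h1:6  h2:6  h3:5  h4:6  h5:3 — peak 6.
Total volunteer-hours = 26 over 5 hours ⇒ peak ≥ ⌈26/5⌉ = 6, so 6 is optimal.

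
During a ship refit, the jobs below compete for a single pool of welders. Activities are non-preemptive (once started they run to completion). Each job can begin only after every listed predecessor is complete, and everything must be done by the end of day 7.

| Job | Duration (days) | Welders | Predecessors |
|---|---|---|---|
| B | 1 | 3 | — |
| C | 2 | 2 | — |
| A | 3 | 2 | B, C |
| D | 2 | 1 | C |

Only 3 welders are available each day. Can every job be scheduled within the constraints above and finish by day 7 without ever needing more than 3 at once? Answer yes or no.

Schedule B@1, C@2, A@4, D@4: d1:3  d2:2  d3:2  d4:3  d5:3  d6:2  d7:0 — peak 3 ≤ 3.

yes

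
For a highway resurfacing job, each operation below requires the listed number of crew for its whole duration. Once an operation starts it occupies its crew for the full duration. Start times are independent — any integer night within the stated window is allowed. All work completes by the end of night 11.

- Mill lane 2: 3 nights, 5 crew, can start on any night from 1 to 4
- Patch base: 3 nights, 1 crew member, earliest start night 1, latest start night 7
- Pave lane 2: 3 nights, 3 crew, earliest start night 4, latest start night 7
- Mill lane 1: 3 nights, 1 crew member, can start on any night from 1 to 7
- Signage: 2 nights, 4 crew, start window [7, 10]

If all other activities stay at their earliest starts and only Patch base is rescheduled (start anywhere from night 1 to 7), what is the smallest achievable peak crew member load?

Patch base@1: n1:7  n2:7  n3:7  n4:3  n5:3  n6:3  n7:4  n8:4  n9:0  n10:0  n11:0 → peak 7
Patch base@2: n1:6  n2:7  n3:7  n4:4  n5:3  n6:3  n7:4  n8:4  n9:0  n10:0  n11:0 → peak 7
Patch base@3: n1:6  n2:6  n3:7  n4:4  n5:4  n6:3  n7:4  n8:4  n9:0  n10:0  n11:0 → peak 7
Patch base@4: n1:6  n2:6  n3:6  n4:4  n5:4  n6:4  n7:4  n8:4  n9:0  n10:0  n11:0 → peak 6
Patch base@5: n1:6  n2:6  n3:6  n4:3  n5:4  n6:4  n7:5  n8:4  n9:0  n10:0  n11:0 → peak 6
Patch base@6: n1:6  n2:6  n3:6  n4:3  n5:3  n6:4  n7:5  n8:5  n9:0  n10:0  n11:0 → peak 6
Patch base@7: n1:6  n2:6  n3:6  n4:3  n5:3  n6:3  n7:5  n8:5  n9:1  n10:0  n11:0 → peak 6
Best is Patch base@4, peak 6.

6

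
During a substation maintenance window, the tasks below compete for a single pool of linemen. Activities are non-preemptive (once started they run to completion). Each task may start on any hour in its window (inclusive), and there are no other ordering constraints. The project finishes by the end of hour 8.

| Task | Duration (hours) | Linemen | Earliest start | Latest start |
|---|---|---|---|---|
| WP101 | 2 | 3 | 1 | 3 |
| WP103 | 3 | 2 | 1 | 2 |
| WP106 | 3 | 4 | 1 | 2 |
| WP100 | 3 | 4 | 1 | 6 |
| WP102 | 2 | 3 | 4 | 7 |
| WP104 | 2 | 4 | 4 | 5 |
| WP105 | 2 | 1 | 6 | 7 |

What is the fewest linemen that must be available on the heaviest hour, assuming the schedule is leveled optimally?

9

Early-start (WP101@1, WP103@1, WP106@1, WP100@1, WP102@4, WP104@4, WP105@6) gives peak 13: h1:13  h2:13  h3:10  h4:7  h5:7  h6:1  h7:1  h8:0.
Shift WP100→4, WP102→6.
Schedule WP101@1, WP103@1, WP106@1, WP100@4, WP102@6, WP104@4, WP105@6: h1:9  h2:9  h3:6  h4:8  h5:8  h6:8  h7:4  h8:0 — peak 9.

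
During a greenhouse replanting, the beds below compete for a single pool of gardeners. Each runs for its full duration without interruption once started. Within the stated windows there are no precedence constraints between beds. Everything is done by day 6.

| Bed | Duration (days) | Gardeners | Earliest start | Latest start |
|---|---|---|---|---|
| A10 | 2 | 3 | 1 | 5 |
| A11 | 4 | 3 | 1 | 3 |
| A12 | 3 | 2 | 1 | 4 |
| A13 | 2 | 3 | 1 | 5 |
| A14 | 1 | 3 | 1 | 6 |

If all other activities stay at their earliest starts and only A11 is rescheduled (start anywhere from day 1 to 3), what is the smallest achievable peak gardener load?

A11@1: d1:14  d2:11  d3:5  d4:3  d5:0  d6:0 → peak 14
A11@2: d1:11  d2:11  d3:5  d4:3  d5:3  d6:0 → peak 11
A11@3: d1:11  d2:8  d3:5  d4:3  d5:3  d6:3 → peak 11
Best is A11@2, peak 11.

11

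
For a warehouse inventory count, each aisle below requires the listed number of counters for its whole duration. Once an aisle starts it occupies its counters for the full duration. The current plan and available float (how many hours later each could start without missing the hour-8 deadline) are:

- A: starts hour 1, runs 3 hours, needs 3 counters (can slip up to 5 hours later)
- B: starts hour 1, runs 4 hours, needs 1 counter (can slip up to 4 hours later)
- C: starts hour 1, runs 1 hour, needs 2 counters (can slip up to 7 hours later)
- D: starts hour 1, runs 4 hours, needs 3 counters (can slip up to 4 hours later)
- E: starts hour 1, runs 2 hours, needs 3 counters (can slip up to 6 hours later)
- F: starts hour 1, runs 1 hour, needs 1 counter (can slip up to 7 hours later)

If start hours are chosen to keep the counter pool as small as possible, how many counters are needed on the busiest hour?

6

Early-start (A@1, B@1, C@1, D@1, E@1, F@1) gives peak 13: h1:13  h2:10  h3:7  h4:4  h5:0  h6:0  h7:0  h8:0.
Shift D→4, E→5, F→2.
Schedule A@1, B@1, C@1, D@4, E@5, F@2: h1:6  h2:5  h3:4  h4:4  h5:6  h6:6  h7:3  h8:0 — peak 6.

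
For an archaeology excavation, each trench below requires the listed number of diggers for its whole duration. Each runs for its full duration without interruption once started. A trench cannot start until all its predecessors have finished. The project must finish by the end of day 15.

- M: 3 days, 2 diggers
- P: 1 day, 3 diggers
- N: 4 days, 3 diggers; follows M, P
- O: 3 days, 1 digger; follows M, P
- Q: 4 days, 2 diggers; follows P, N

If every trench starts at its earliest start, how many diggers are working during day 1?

5

At early start, day 1 has: M, P.
Demand: 2 + 3 = 5.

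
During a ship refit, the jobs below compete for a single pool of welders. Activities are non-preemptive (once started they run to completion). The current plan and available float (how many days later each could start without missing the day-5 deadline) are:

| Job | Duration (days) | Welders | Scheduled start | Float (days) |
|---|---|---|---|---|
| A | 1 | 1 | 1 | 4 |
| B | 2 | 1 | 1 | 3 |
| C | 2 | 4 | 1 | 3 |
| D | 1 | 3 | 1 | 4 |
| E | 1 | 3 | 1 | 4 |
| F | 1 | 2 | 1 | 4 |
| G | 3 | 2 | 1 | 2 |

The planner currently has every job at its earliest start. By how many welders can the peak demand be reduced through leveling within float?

Early-start peak: d1:16  d2:7  d3:2  d4:0  d5:0 ⇒ 16.
Leveled (A@1, B@2, C@1, D@4, E@5, F@3, G@3): d1:5  d2:5  d3:5  d4:5  d5:5 ⇒ 5.
Reduction 16 − 5 = 11.

11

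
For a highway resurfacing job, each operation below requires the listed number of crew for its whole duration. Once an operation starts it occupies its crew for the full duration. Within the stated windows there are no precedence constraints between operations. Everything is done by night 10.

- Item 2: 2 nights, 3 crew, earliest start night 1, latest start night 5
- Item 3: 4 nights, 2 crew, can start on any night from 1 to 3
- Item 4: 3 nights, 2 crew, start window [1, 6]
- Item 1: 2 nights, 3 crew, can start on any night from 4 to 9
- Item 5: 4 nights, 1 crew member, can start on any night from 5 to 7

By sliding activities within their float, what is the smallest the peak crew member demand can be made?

Early-start (Item 2@1, Item 3@1, Item 4@1, Item 1@4, Item 5@5) gives peak 7: n1:7  n2:7  n3:4  n4:5  n5:4  n6:1  n7:1  n8:1  n9:0  n10:0.
Shift Item 3→3, Item 4→3, Item 1→7, Item 5→6.
Schedule Item 2@1, Item 3@3, Item 4@3, Item 1@7, Item 5@6: n1:3  n2:3  n3:4  n4:4  n5:4  n6:3  n7:4  n8:4  n9:1  n10:0 — peak 4.

4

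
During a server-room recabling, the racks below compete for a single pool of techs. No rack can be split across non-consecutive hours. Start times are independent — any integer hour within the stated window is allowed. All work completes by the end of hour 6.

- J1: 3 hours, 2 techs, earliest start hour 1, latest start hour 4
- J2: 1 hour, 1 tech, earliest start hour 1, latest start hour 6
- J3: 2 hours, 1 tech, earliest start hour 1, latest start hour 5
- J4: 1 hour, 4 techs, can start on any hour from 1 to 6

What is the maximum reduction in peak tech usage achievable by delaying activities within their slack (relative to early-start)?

4

Early-start peak: h1:8  h2:3  h3:2  h4:0  h5:0  h6:0 ⇒ 8.
Leveled (J1@1, J2@1, J3@1, J4@4): h1:4  h2:3  h3:2  h4:4  h5:0  h6:0 ⇒ 4.
Reduction 8 − 4 = 4.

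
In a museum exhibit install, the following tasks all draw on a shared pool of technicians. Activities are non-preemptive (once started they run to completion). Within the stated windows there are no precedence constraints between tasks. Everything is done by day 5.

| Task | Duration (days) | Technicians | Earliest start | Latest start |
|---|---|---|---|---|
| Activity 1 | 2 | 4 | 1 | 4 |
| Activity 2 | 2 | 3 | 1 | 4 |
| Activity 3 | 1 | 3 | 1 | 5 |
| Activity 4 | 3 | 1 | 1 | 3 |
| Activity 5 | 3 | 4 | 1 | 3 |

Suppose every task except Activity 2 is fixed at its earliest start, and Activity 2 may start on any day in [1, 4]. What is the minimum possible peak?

12

Activity 2@1: d1:15  d2:12  d3:5  d4:0  d5:0 → peak 15
Activity 2@2: d1:12  d2:12  d3:8  d4:0  d5:0 → peak 12
Activity 2@3: d1:12  d2:9  d3:8  d4:3  d5:0 → peak 12
Activity 2@4: d1:12  d2:9  d3:5  d4:3  d5:3 → peak 12
Best is Activity 2@2, peak 12.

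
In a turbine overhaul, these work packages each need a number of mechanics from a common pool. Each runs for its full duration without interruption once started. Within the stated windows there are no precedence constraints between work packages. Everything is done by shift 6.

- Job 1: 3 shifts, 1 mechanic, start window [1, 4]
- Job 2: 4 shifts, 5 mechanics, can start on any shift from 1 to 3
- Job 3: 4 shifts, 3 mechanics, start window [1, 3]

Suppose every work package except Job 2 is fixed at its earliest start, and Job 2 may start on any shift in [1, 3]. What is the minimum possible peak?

9

Job 2@1: s1:9  s2:9  s3:9  s4:8  s5:0  s6:0 → peak 9
Job 2@2: s1:4  s2:9  s3:9  s4:8  s5:5  s6:0 → peak 9
Job 2@3: s1:4  s2:4  s3:9  s4:8  s5:5  s6:5 → peak 9
Best is Job 2@1, peak 9.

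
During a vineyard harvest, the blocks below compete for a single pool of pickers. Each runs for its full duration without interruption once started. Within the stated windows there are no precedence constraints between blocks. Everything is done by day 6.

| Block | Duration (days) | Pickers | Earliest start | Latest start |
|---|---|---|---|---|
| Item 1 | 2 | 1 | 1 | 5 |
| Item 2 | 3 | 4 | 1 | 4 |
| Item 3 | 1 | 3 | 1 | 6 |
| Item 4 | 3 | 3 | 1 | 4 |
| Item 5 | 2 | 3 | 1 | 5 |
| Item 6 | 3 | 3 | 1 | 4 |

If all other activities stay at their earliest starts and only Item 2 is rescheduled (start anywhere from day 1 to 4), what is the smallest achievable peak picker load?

13

Item 2@1: d1:17  d2:14  d3:10  d4:0  d5:0  d6:0 → peak 17
Item 2@2: d1:13  d2:14  d3:10  d4:4  d5:0  d6:0 → peak 14
Item 2@3: d1:13  d2:10  d3:10  d4:4  d5:4  d6:0 → peak 13
Item 2@4: d1:13  d2:10  d3:6  d4:4  d5:4  d6:4 → peak 13
Best is Item 2@3, peak 13.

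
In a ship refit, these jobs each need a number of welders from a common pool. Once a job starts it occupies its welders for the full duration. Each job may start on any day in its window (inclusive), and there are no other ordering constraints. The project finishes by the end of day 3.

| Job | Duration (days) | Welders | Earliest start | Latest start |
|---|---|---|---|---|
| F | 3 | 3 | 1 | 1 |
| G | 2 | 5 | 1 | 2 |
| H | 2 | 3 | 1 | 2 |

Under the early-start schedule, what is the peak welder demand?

Early-start schedule: F@1, G@1, H@1.
Load per day: day 1: 11, day 2: 11, day 3: 3.
Peak is 11.

11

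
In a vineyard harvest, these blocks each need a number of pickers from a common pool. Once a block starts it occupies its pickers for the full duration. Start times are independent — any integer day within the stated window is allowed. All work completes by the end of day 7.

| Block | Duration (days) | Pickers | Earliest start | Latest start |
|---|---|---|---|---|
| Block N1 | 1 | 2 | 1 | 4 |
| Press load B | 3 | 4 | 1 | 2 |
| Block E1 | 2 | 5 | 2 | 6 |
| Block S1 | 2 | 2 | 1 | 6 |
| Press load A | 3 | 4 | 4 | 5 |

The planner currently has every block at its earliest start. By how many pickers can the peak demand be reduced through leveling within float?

2

Early-start peak: d1:8  d2:11  d3:9  d4:4  d5:4  d6:4  d7:0 ⇒ 11.
Leveled (Block N1@1, Press load B@1, Block E1@2, Block S1@4, Press load A@4): d1:6  d2:9  d3:9  d4:6  d5:6  d6:4  d7:0 ⇒ 9.
Reduction 11 − 9 = 2.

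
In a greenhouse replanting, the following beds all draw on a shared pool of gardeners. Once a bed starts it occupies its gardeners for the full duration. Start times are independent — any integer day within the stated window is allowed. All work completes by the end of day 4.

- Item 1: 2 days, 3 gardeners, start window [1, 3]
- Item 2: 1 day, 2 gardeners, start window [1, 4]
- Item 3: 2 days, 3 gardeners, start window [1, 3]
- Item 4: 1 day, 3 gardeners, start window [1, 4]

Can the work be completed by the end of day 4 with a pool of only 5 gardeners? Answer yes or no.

no

The minimum achievable peak is 6; 5 < 6, so no feasible schedule stays within the cap.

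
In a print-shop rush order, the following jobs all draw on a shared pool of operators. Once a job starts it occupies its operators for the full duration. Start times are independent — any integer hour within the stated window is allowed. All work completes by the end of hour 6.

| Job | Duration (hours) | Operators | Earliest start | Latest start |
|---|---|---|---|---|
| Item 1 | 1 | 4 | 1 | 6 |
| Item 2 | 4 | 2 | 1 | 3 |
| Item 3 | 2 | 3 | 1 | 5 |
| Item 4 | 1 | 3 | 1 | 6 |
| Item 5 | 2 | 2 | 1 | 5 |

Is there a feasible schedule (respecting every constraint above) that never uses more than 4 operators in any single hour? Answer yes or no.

Total operator-hours = 25; over 6 hours the average is 25/6 > 4, so some hour must exceed 4.

no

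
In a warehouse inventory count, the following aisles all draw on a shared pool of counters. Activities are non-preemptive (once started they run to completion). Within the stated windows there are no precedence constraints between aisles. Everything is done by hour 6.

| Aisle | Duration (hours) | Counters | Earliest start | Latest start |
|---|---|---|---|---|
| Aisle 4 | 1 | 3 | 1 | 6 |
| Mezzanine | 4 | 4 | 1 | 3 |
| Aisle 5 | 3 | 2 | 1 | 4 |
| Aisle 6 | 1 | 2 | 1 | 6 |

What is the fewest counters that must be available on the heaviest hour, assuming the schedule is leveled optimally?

Early-start (Aisle 4@1, Mezzanine@1, Aisle 5@1, Aisle 6@1) gives peak 11: h1:11  h2:6  h3:6  h4:4  h5:0  h6:0.
Shift Mezzanine→2, Aisle 6→4.
Schedule Aisle 4@1, Mezzanine@2, Aisle 5@1, Aisle 6@4: h1:5  h2:6  h3:6  h4:6  h5:4  h6:0 — peak 6.

6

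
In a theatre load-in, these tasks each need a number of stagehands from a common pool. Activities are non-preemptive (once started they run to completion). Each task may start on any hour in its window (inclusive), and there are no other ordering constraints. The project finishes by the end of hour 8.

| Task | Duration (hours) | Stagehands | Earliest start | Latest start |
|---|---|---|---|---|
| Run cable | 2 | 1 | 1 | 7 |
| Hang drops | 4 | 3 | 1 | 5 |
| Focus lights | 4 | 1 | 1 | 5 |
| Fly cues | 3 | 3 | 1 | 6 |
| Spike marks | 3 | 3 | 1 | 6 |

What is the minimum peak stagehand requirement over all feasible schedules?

6

Early-start (Run cable@1, Hang drops@1, Focus lights@1, Fly cues@1, Spike marks@1) gives peak 11: h1:11  h2:11  h3:10  h4:4  h5:0  h6:0  h7:0  h8:0.
Shift Fly cues→5, Spike marks→5.
Schedule Run cable@1, Hang drops@1, Focus lights@1, Fly cues@5, Spike marks@5: h1:5  h2:5  h3:4  h4:4  h5:6  h6:6  h7:6  h8:0 — peak 6.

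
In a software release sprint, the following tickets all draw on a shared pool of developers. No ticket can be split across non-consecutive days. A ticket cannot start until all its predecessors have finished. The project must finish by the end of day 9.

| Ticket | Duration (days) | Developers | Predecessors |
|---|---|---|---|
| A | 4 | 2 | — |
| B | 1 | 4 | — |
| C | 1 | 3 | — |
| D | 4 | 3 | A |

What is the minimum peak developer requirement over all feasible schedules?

5

Early-start (A@1, B@1, C@1, D@5) gives peak 9: d1:9  d2:2  d3:2  d4:2  d5:3  d6:3  d7:3  d8:3  d9:0.
Shift B→5, D→6.
Schedule A@1, B@5, C@1, D@6: d1:5  d2:2  d3:2  d4:2  d5:4  d6:3  d7:3  d8:3  d9:3 — peak 5.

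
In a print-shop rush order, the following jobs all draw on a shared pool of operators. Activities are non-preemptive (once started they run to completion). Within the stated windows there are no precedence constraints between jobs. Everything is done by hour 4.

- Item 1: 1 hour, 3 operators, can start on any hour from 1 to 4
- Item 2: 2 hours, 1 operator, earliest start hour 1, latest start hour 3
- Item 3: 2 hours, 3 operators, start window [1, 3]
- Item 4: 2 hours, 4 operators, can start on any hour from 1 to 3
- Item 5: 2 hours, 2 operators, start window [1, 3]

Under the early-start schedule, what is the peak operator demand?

Early-start schedule: Item 1@1, Item 2@1, Item 3@1, Item 4@1, Item 5@1.
Load per hour: hour 1: 13, hour 2: 10, hour 3: 0, hour 4: 0.
Peak is 13.

13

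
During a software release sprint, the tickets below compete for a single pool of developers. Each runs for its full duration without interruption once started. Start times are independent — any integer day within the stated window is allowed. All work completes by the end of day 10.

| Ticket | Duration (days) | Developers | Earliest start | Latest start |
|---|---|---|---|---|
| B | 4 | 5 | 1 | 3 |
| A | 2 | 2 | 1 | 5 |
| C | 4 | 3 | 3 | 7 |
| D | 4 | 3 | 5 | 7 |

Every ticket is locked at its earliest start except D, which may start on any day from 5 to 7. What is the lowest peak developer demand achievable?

8

D@5: d1:7  d2:7  d3:8  d4:8  d5:6  d6:6  d7:3  d8:3  d9:0  d10:0 → peak 8
D@6: d1:7  d2:7  d3:8  d4:8  d5:3  d6:6  d7:3  d8:3  d9:3  d10:0 → peak 8
D@7: d1:7  d2:7  d3:8  d4:8  d5:3  d6:3  d7:3  d8:3  d9:3  d10:3 → peak 8
Best is D@5, peak 8.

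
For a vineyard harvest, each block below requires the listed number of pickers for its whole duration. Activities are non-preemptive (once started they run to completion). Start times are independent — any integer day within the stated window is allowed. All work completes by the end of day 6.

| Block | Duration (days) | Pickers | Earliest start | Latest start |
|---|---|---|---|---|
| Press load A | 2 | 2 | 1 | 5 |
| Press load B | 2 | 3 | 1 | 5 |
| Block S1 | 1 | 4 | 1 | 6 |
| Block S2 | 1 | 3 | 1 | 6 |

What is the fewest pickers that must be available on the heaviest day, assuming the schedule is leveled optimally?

4

Early-start (Press load A@1, Press load B@1, Block S1@1, Block S2@1) gives peak 12: d1:12  d2:5  d3:0  d4:0  d5:0  d6:0.
Shift Press load B→3, Block S1→5, Block S2→6.
Schedule Press load A@1, Press load B@3, Block S1@5, Block S2@6: d1:2  d2:2  d3:3  d4:3  d5:4  d6:3 — peak 4.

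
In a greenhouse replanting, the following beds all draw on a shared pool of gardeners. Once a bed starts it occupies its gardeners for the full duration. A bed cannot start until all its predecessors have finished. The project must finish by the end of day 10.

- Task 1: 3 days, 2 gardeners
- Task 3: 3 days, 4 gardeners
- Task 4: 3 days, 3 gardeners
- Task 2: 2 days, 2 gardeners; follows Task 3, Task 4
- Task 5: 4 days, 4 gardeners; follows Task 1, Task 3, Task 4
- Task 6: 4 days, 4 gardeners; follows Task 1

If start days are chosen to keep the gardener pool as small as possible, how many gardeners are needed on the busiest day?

8

Early-start (Task 1@1, Task 3@1, Task 4@1, Task 2@4, Task 5@4, Task 6@4) gives peak 10: d1:9  d2:9  d3:9  d4:10  d5:10  d6:8  d7:8  d8:0  d9:0  d10:0.
Shift Task 4→4, Task 2→8, Task 5→7.
Schedule Task 1@1, Task 3@1, Task 4@4, Task 2@8, Task 5@7, Task 6@4: d1:6  d2:6  d3:6  d4:7  d5:7  d6:7  d7:8  d8:6  d9:6  d10:4 — peak 8.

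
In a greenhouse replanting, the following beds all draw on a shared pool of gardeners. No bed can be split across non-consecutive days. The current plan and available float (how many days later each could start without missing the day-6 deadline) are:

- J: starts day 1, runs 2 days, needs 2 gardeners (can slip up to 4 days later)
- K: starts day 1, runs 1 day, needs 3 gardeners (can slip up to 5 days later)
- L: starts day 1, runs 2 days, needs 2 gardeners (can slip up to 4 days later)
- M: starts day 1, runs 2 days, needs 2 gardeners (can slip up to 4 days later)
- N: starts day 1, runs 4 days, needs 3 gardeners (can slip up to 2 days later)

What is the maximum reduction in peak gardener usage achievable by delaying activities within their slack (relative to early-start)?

Early-start peak: d1:12  d2:9  d3:3  d4:3  d5:0  d6:0 ⇒ 12.
Leveled (J@1, K@1, L@2, M@4, N@3): d1:5  d2:4  d3:5  d4:5  d5:5  d6:3 ⇒ 5.
Reduction 12 − 5 = 7.

7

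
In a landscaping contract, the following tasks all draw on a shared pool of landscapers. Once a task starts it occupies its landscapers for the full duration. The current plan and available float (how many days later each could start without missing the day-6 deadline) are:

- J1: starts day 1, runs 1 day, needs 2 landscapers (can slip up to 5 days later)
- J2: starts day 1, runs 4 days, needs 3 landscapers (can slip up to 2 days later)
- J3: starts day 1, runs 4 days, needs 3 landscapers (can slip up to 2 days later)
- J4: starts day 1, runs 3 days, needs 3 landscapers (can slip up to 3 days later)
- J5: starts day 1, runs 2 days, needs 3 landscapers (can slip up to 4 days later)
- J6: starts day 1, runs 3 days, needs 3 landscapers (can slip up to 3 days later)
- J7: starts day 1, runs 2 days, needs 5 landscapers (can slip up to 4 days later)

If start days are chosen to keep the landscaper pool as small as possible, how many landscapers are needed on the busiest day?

Early-start (J1@1, J2@1, J3@1, J4@1, J5@1, J6@1, J7@1) gives peak 22: d1:22  d2:20  d3:12  d4:6  d5:0  d6:0.
Shift J5→5, J6→4, J7→5.
Schedule J1@1, J2@1, J3@1, J4@1, J5@5, J6@4, J7@5: d1:11  d2:9  d3:9  d4:9  d5:11  d6:11 — peak 11.

11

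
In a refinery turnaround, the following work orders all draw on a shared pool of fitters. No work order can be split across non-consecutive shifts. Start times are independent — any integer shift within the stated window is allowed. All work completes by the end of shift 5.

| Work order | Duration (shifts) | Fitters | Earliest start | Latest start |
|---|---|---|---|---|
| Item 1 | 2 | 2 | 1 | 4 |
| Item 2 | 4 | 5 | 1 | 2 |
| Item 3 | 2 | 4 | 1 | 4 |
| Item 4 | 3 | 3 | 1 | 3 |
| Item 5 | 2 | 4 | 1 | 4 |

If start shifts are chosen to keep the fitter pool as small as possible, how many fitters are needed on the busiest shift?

12

Early-start (Item 1@1, Item 2@1, Item 3@1, Item 4@1, Item 5@1) gives peak 18: s1:18  s2:18  s3:8  s4:5  s5:0.
Shift Item 4→3, Item 5→3.
Schedule Item 1@1, Item 2@1, Item 3@1, Item 4@3, Item 5@3: s1:11  s2:11  s3:12  s4:12  s5:3 — peak 12.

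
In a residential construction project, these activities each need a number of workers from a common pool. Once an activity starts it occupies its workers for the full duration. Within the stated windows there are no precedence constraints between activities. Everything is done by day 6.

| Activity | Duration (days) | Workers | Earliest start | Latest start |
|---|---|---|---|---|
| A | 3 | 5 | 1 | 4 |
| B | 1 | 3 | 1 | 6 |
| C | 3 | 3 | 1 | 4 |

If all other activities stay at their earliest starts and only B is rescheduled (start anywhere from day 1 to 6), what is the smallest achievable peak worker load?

8

B@1: d1:11  d2:8  d3:8  d4:0  d5:0  d6:0 → peak 11
B@2: d1:8  d2:11  d3:8  d4:0  d5:0  d6:0 → peak 11
B@3: d1:8  d2:8  d3:11  d4:0  d5:0  d6:0 → peak 11
B@4: d1:8  d2:8  d3:8  d4:3  d5:0  d6:0 → peak 8
B@5: d1:8  d2:8  d3:8  d4:0  d5:3  d6:0 → peak 8
B@6: d1:8  d2:8  d3:8  d4:0  d5:0  d6:3 → peak 8
Best is B@4, peak 8.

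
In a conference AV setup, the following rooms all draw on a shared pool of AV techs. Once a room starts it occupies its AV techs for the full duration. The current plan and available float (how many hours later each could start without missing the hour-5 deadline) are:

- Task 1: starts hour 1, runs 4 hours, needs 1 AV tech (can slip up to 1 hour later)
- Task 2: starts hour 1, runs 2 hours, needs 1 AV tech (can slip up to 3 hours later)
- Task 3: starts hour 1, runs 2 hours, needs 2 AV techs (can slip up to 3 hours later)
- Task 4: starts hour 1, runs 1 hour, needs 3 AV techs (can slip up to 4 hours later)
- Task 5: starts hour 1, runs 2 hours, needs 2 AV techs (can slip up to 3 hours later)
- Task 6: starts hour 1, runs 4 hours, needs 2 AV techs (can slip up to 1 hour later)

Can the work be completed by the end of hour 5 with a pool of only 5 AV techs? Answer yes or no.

no

The minimum achievable peak is 6; 5 < 6, so no feasible schedule stays within the cap.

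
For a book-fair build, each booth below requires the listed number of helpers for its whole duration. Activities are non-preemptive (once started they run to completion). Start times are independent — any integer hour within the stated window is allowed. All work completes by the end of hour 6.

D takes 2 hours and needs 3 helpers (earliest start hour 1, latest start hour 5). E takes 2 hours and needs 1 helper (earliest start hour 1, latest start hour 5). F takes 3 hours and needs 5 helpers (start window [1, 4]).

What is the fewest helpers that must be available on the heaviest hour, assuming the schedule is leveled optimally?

5

Early-start (D@1, E@1, F@1) gives peak 9: h1:9  h2:9  h3:5  h4:0  h5:0  h6:0.
Shift F→3.
Schedule D@1, E@1, F@3: h1:4  h2:4  h3:5  h4:5  h5:5  h6:0 — peak 5.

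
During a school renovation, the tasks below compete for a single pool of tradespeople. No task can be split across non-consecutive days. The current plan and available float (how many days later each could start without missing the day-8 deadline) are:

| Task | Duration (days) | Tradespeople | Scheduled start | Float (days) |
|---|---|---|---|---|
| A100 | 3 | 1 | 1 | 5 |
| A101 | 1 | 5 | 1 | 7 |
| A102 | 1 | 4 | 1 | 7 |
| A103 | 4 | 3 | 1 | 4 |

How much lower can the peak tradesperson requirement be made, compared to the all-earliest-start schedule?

8

Early-start peak: d1:13  d2:4  d3:4  d4:3  d5:0  d6:0  d7:0  d8:0 ⇒ 13.
Leveled (A100@1, A101@4, A102@1, A103@5): d1:5  d2:1  d3:1  d4:5  d5:3  d6:3  d7:3  d8:3 ⇒ 5.
Reduction 13 − 5 = 8.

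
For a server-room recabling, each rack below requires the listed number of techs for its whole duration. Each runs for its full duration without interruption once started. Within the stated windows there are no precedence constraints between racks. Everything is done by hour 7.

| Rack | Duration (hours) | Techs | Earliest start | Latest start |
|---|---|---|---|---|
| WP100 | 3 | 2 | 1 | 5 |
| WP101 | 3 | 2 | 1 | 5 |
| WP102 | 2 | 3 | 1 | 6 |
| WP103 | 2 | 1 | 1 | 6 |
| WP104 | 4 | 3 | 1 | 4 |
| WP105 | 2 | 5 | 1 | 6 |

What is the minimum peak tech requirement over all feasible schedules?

Early-start (WP100@1, WP101@1, WP102@1, WP103@1, WP104@1, WP105@1) gives peak 16: h1:16  h2:16  h3:7  h4:3  h5:0  h6:0  h7:0.
Shift WP102→4, WP103→4, WP105→6.
Schedule WP100@1, WP101@1, WP102@4, WP103@4, WP104@1, WP105@6: h1:7  h2:7  h3:7  h4:7  h5:4  h6:5  h7:5 — peak 7.

7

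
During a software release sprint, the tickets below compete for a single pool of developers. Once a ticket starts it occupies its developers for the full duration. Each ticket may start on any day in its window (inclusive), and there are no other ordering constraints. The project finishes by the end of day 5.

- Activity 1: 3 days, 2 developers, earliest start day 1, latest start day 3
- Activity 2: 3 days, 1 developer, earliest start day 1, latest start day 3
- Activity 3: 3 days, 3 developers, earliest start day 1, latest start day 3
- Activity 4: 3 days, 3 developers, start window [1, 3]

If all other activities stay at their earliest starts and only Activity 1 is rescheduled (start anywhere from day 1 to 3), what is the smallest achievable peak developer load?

Activity 1@1: d1:9  d2:9  d3:9  d4:0  d5:0 → peak 9
Activity 1@2: d1:7  d2:9  d3:9  d4:2  d5:0 → peak 9
Activity 1@3: d1:7  d2:7  d3:9  d4:2  d5:2 → peak 9
Best is Activity 1@1, peak 9.

9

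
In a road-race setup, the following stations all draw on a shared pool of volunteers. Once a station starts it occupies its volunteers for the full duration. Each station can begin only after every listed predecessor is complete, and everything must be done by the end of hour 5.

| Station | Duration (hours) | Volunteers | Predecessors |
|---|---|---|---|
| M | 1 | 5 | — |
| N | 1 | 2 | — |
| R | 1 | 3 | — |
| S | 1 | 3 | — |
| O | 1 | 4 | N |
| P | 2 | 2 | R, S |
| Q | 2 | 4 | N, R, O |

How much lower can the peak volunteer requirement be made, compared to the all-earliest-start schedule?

6

Early-start peak: h1:13  h2:6  h3:6  h4:4  h5:0 ⇒ 13.
Leveled (M@1, N@1, R@2, S@2, O@3, P@3, Q@4): h1:7  h2:6  h3:6  h4:6  h5:4 ⇒ 7.
Reduction 13 − 7 = 6.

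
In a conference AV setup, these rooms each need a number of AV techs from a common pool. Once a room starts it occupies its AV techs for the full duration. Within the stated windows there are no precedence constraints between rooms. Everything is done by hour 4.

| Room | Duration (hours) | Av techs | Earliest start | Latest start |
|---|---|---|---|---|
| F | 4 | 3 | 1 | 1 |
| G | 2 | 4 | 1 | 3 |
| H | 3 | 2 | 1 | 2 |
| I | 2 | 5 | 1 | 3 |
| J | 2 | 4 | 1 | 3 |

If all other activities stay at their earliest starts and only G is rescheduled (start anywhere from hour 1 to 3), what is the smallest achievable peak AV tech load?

G@1: h1:18  h2:18  h3:5  h4:3 → peak 18
G@2: h1:14  h2:18  h3:9  h4:3 → peak 18
G@3: h1:14  h2:14  h3:9  h4:7 → peak 14
Best is G@3, peak 14.

14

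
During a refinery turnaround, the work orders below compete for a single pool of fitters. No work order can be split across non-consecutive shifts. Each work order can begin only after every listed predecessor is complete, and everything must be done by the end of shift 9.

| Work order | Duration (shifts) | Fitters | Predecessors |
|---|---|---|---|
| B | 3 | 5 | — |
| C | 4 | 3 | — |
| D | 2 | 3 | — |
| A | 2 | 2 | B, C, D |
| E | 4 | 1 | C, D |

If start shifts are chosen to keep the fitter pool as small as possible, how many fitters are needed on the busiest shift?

6

Early-start (B@1, C@1, D@1, A@5, E@5) gives peak 11: s1:11  s2:11  s3:8  s4:3  s5:3  s6:3  s7:1  s8:1  s9:0.
Shift B→5, A→8.
Schedule B@5, C@1, D@1, A@8, E@5: s1:6  s2:6  s3:3  s4:3  s5:6  s6:6  s7:6  s8:3  s9:2 — peak 6.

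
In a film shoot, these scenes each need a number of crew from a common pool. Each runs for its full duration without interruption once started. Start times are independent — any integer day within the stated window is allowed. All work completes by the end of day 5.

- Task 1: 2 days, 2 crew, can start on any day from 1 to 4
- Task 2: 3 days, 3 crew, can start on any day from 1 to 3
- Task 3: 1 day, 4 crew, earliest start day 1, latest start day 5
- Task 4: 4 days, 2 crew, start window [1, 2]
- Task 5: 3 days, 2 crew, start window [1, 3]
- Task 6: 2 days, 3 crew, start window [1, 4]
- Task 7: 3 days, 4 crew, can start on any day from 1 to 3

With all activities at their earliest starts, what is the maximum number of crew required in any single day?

Early-start schedule: Task 1@1, Task 2@1, Task 3@1, Task 4@1, Task 5@1, Task 6@1, Task 7@1.
Load per day: day 1: 20, day 2: 16, day 3: 11, day 4: 2, day 5: 0.
Peak is 20.

20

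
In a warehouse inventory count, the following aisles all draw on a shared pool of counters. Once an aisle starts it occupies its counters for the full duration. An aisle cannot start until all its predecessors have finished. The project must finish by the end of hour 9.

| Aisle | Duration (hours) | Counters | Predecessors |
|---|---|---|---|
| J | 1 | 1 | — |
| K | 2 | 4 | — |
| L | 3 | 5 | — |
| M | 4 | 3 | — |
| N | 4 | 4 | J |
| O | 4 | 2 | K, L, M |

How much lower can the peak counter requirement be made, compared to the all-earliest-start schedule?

8

Early-start peak: h1:13  h2:16  h3:12  h4:7  h5:6  h6:2  h7:2  h8:2  h9:0 ⇒ 16.
Leveled (J@1, K@1, L@3, M@1, N@6, O@6): h1:8  h2:7  h3:8  h4:8  h5:5  h6:6  h7:6  h8:6  h9:6 ⇒ 8.
Reduction 16 − 8 = 8.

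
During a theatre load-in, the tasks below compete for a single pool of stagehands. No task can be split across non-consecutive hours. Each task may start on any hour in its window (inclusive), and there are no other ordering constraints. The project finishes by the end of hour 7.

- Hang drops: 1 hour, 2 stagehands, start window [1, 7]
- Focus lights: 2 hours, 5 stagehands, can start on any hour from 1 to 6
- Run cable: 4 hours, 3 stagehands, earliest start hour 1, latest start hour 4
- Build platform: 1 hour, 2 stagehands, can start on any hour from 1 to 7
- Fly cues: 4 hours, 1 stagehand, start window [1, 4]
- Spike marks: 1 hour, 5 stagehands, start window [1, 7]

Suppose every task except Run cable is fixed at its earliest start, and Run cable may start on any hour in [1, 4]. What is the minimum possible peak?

15

Run cable@1: h1:18  h2:9  h3:4  h4:4  h5:0  h6:0  h7:0 → peak 18
Run cable@2: h1:15  h2:9  h3:4  h4:4  h5:3  h6:0  h7:0 → peak 15
Run cable@3: h1:15  h2:6  h3:4  h4:4  h5:3  h6:3  h7:0 → peak 15
Run cable@4: h1:15  h2:6  h3:1  h4:4  h5:3  h6:3  h7:3 → peak 15
Best is Run cable@2, peak 15.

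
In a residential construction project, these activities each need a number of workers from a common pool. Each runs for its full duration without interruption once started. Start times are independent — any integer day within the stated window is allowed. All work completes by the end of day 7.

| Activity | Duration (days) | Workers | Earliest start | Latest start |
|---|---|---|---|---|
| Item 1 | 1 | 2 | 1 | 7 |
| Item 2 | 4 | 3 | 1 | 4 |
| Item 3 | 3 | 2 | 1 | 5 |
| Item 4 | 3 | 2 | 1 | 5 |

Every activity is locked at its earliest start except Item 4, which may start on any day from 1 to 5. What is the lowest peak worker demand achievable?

7

Item 4@1: d1:9  d2:7  d3:7  d4:3  d5:0  d6:0  d7:0 → peak 9
Item 4@2: d1:7  d2:7  d3:7  d4:5  d5:0  d6:0  d7:0 → peak 7
Item 4@3: d1:7  d2:5  d3:7  d4:5  d5:2  d6:0  d7:0 → peak 7
Item 4@4: d1:7  d2:5  d3:5  d4:5  d5:2  d6:2  d7:0 → peak 7
Item 4@5: d1:7  d2:5  d3:5  d4:3  d5:2  d6:2  d7:2 → peak 7
Best is Item 4@2, peak 7.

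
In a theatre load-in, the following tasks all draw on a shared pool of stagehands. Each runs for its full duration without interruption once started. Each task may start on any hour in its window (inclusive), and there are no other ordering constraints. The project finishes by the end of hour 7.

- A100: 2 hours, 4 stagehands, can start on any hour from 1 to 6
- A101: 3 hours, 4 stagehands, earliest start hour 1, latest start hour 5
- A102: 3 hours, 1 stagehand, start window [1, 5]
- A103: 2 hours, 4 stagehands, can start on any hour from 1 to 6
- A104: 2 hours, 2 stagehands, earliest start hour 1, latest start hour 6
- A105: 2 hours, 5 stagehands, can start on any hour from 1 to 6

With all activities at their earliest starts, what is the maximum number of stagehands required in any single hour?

Early-start schedule: A100@1, A101@1, A102@1, A103@1, A104@1, A105@1.
Load per hour: hour 1: 20, hour 2: 20, hour 3: 5, hour 4: 0, hour 5: 0, hour 6: 0, hour 7: 0.
Peak is 20.

20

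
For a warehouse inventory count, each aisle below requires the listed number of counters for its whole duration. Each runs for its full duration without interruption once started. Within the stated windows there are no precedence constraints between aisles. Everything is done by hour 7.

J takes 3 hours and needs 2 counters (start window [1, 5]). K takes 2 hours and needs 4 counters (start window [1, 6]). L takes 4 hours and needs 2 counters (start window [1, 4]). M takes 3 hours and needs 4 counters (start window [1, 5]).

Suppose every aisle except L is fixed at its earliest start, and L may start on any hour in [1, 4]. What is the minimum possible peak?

10

L@1: h1:12  h2:12  h3:8  h4:2  h5:0  h6:0  h7:0 → peak 12
L@2: h1:10  h2:12  h3:8  h4:2  h5:2  h6:0  h7:0 → peak 12
L@3: h1:10  h2:10  h3:8  h4:2  h5:2  h6:2  h7:0 → peak 10
L@4: h1:10  h2:10  h3:6  h4:2  h5:2  h6:2  h7:2 → peak 10
Best is L@3, peak 10.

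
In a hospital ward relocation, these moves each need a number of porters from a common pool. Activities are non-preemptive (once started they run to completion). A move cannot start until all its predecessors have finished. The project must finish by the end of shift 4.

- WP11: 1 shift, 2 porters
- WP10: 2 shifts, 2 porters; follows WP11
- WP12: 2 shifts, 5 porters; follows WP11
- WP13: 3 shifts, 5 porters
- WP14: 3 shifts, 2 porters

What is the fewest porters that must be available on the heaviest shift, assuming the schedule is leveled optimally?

Schedule WP11@1, WP10@2, WP12@2, WP13@1, WP14@1: s1:9  s2:14  s3:14  s4:0 — peak 14.
No arrangement of the 20 feasible schedules does better.

14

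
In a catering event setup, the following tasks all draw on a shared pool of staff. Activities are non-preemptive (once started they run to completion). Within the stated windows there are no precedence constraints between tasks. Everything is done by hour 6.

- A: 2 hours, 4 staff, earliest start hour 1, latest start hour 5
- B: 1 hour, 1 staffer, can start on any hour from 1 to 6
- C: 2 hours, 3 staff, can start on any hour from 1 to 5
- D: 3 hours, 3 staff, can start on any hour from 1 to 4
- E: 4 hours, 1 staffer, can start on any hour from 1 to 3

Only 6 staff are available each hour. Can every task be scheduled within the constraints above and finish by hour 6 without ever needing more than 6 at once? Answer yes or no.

Schedule A@1, B@1, C@5, D@3, E@1: h1:6  h2:5  h3:4  h4:4  h5:6  h6:3 — peak 6 ≤ 6.

yes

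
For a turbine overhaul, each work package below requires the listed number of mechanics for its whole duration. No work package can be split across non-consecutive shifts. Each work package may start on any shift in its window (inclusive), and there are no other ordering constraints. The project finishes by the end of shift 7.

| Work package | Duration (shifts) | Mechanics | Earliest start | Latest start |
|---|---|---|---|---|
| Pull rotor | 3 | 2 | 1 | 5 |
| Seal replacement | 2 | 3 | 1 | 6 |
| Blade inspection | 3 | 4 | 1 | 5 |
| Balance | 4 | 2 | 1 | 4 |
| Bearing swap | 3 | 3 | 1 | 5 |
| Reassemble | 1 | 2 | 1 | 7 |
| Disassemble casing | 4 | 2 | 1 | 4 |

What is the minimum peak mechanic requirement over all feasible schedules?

8

Early-start (Pull rotor@1, Seal replacement@1, Blade inspection@1, Balance@1, Bearing swap@1, Reassemble@1, Disassemble casing@1) gives peak 18: s1:18  s2:16  s3:13  s4:4  s5:0  s6:0  s7:0.
Shift Blade inspection→4, Balance→3, Reassemble→7, Disassemble casing→4.
Schedule Pull rotor@1, Seal replacement@1, Blade inspection@4, Balance@3, Bearing swap@1, Reassemble@7, Disassemble casing@4: s1:8  s2:8  s3:7  s4:8  s5:8  s6:8  s7:4 — peak 8.
Total mechanic-shifts = 51 over 7 shifts ⇒ peak ≥ ⌈51/7⌉ = 8, so 8 is optimal.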